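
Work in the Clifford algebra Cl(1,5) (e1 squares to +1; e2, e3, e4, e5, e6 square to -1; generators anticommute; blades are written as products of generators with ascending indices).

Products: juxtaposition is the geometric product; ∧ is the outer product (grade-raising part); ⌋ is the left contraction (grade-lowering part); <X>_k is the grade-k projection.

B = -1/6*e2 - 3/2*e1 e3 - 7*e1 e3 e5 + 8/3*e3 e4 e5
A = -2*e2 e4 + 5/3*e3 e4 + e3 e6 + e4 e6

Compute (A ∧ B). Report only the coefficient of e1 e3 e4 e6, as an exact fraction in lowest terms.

step 1: -5/18*e2 e3 e4 - 1/6*e2 e3 e6 - 1/6*e2 e4 e6 - 3*e1 e2 e3 e4 - 3/2*e1 e3 e4 e6 - 14*e1 e2 e3 e4 e5 + 7*e1 e3 e4 e5 e6
Answer: -3/2


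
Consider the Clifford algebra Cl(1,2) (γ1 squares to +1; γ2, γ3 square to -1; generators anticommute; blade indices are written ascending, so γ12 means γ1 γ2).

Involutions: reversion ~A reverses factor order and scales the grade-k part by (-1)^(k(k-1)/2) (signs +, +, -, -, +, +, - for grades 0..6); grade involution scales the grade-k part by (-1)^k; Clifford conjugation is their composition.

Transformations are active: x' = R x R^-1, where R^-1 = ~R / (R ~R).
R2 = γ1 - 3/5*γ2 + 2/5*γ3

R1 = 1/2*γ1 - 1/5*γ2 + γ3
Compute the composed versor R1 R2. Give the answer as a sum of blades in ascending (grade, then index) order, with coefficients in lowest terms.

Distribute over the terms of R1 (each basis-blade product reordered to ascending indices, repeated generators contracted through their squares):
(1/2*γ1) R2 = 1/2 - 3/10*γ12 + 1/5*γ13
(-1/5*γ2) R2 = -3/25 + 1/5*γ12 - 2/25*γ23
(γ3) R2 = -2/5 - γ13 + 3/5*γ23
Summing the partial products and collecting blades:
Answer: -1/50 - 1/10*γ12 - 4/5*γ13 + 13/25*γ23


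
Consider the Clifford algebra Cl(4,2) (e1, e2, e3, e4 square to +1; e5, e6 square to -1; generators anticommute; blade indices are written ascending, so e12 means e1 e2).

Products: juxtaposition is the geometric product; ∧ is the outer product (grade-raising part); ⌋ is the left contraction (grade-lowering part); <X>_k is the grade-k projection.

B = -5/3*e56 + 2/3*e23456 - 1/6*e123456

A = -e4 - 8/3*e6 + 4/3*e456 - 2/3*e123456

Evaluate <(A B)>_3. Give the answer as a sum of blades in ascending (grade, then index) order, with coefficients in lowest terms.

step 1: -1/9 - 4/9*e1 + 20/9*e4 + 40/9*e5 - 8/9*e23 - 2/9*e123 + 5/3*e456 - 10/9*e1234 + 16/9*e2345 - 2/3*e2356 + 4/9*e12345 - 1/6*e12356
step 2: -2/9*e123 + 5/3*e456
Answer: -2/9*e123 + 5/3*e456


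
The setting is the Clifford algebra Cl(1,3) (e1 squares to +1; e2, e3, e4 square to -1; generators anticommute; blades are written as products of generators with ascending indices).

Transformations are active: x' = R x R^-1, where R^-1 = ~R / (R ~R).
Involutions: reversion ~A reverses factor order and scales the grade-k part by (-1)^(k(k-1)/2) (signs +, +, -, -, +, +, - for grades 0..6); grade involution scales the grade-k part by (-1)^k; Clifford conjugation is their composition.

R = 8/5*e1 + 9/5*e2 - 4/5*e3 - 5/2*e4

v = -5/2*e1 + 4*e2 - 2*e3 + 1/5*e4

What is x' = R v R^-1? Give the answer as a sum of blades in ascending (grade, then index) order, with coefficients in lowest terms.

~R = 8/5*e1 + 9/5*e2 - 4/5*e3 - 5/2*e4, and R ~R = -757/100, so R^-1 = ~R / (-757/100).
R v = -123/10 + 109/10*e1 e2 - 26/5*e1 e3 - 593/100*e1 e4 - 2/5*e2 e3 + 259/25*e2 e4 - 129/25*e3 e4
Answer: 11657/1514*e1 + 1400/757*e2 - 454/757*e3 - 31507/3785*e4


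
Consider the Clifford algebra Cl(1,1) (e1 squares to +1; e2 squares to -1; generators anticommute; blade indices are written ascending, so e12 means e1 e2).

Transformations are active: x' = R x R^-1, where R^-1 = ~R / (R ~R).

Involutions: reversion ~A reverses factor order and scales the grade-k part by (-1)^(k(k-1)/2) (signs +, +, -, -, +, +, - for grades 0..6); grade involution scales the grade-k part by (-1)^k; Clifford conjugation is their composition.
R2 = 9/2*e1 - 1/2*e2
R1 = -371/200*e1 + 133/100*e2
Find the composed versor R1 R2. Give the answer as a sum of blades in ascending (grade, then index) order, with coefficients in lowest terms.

Distribute over the terms of R1 (each basis-blade product reordered to ascending indices, repeated generators contracted through their squares):
(-371/200*e1) R2 = -3339/400 + 371/400*e12
(133/100*e2) R2 = 133/200 - 1197/200*e12
Summing the partial products and collecting blades:
Answer: -3073/400 - 2023/400*e12


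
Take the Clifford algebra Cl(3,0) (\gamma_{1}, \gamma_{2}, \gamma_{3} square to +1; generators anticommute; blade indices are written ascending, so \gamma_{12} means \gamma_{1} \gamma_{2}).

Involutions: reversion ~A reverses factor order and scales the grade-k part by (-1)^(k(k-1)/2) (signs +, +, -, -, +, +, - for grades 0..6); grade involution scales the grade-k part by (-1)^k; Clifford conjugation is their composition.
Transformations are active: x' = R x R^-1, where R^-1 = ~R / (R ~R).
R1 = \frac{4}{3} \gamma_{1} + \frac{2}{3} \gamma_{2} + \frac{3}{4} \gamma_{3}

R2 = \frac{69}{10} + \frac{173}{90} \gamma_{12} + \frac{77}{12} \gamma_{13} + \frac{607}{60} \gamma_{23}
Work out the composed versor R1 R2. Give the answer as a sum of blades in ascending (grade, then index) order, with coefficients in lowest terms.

Distribute over the terms of R1 (each basis-blade product reordered to ascending indices, repeated generators contracted through their squares):
(\frac{4}{3} \gamma_{1}) R2 = \frac{46}{5} \gamma_{1} + \frac{346}{135} \gamma_{2} + \frac{77}{9} \gamma_{3} + \frac{607}{45} \gamma_{123}
(\frac{2}{3} \gamma_{2}) R2 = -\frac{173}{135} \gamma_{1} + \frac{23}{5} \gamma_{2} + \frac{607}{90} \gamma_{3} - \frac{77}{18} \gamma_{123}
(\frac{3}{4} \gamma_{3}) R2 = -\frac{77}{16} \gamma_{1} - \frac{607}{80} \gamma_{2} + \frac{207}{40} \gamma_{3} + \frac{173}{120} \gamma_{123}
Summing the partial products and collecting blades:
Answer: \frac{6709}{2160} \gamma_{1} - \frac{917}{2160} \gamma_{2} + \frac{819}{40} \gamma_{3} + \frac{767}{72} \gamma_{123}


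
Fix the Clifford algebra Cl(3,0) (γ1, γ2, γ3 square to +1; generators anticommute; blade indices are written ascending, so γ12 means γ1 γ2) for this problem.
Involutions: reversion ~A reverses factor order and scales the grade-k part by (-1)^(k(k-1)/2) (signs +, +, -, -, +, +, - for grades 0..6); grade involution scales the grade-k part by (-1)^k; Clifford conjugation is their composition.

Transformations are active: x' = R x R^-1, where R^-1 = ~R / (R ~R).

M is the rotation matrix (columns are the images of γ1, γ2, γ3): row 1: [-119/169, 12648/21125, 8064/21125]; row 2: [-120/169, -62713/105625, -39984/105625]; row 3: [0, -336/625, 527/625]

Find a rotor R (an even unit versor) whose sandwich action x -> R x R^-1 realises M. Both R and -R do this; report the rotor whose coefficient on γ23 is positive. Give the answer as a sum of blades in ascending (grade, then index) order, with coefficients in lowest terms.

Method: write R = a + b12*γ12 + b13*γ13 + b23*γ23 with a^2 + b12^2 + b13^2 + b23^2 = 1 (so R^-1 = ~R). Expanding the columns R e_j ~R gives tr M = 4a^2 - 1 and, from the antisymmetric part, M21 - M12 = -4a*b12, M13 - M31 = 4a*b13, M32 - M23 = -4a*b23.
Here tr M = -1921/4225, so a^2 = (1 + tr M)/4 = 576/4225 and a = ±24/65. Taking a = 24/65: M21 - M12 = -27648/21125, M13 - M31 = 8064/21125, M32 - M23 = -672/4225, giving b12 = 288/325, b13 = 84/325, b23 = 7/65, i.e. R = 24/65 + 288/325*γ12 + 84/325*γ13 + 7/65*γ23.
Its γ23 coefficient is already positive.
Answer: 24/65 + 288/325*γ12 + 84/325*γ13 + 7/65*γ23. Key observation: the double cover Spin(3) -> SO(3) sends R and -R to the same matrix (trace -1921/4225 here), so the stated sign of the γ23 coefficient is what selects one sheet.


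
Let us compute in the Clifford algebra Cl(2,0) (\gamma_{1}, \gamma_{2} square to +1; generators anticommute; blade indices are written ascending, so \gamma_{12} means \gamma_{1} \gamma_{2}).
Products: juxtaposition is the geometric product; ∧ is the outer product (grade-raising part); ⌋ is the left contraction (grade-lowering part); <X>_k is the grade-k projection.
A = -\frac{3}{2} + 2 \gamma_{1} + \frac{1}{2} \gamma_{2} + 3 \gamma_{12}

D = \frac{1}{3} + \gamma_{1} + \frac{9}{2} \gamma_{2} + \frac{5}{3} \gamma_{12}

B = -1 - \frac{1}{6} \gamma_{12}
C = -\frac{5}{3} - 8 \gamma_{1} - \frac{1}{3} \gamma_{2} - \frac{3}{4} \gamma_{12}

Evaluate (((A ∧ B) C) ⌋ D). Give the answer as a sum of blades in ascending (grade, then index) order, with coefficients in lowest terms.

step 1: \frac{3}{2} - 2 \gamma_{1} - \frac{1}{2} \gamma_{2} - \frac{11}{4} \gamma_{12}
step 2: \frac{557}{48} - \frac{65}{8} \gamma_{1} - \frac{121}{6} \gamma_{2} + \frac{1}{8} \gamma_{12}
step 3: -\frac{13711}{144} + \frac{6511}{144} \gamma_{1} + \frac{3713}{96} \gamma_{2} + \frac{2785}{144} \gamma_{12}
Answer: -\frac{13711}{144} + \frac{6511}{144} \gamma_{1} + \frac{3713}{96} \gamma_{2} + \frac{2785}{144} \gamma_{12}


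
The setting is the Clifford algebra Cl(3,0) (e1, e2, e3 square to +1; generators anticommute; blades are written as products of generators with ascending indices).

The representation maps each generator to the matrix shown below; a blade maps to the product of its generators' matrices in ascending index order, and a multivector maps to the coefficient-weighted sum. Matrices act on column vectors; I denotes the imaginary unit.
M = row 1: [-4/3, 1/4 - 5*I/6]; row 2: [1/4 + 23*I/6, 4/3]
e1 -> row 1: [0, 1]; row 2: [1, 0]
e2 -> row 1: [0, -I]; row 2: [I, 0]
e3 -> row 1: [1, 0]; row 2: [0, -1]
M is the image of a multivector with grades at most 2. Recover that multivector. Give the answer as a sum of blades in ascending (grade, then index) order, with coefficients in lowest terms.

Method: 1, rho(e1), rho(e2), rho(e3) form a trace-orthogonal basis of the 2x2 complex matrices (tr(X Y) = 2 if X = Y, else 0), so M = m0*1 + m1*rho(e1) + m2*rho(e2) + m3*rho(e3) with m0 = tr(M)/2 = 0, m1 = tr(M rho(e1))/2 = 1/4 + 3*I/2, m2 = tr(M rho(e2))/2 = 7/3, m3 = tr(M rho(e3))/2 = -4/3.
Multiplying table entries, the bivector images are rho(e1 e2) = I*rho(e3), rho(e1 e3) = -I*rho(e2), rho(e2 e3) = I*rho(e1); with real blade coefficients the real parts of m0..m3 are the coefficients of 1, e1, e2, e3 and the imaginary parts give the bivectors (e2 e3: Im m1, e1 e3: -Im m2, e1 e2: Im m3).
Answer: 1/4*e1 + 7/3*e2 - 4/3*e3 + 3/2*e2 e3


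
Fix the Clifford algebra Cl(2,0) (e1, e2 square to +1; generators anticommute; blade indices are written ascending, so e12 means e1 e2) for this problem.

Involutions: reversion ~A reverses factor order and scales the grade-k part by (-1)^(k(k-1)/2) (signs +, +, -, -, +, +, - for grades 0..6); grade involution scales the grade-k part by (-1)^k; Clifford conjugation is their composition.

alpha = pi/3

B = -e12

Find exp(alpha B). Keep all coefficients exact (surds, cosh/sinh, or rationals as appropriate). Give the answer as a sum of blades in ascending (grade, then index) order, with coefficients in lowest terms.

B^2 = (-1)^2*(e12)^2 = 1*(-1) = -1 (a basis 2-blade squares to minus the product of its generators' squares).
B^2 = -1 — circular case — the even/odd split gives cos and sin: l = 1, alpha*l = pi/3, so exp(alpha B) = cos(pi/3) + (sin(pi/3)/1)*B = 1/2 + (sqrt(3)/2)*B.
Answer: 1/2 - sqrt(3)/2*e12


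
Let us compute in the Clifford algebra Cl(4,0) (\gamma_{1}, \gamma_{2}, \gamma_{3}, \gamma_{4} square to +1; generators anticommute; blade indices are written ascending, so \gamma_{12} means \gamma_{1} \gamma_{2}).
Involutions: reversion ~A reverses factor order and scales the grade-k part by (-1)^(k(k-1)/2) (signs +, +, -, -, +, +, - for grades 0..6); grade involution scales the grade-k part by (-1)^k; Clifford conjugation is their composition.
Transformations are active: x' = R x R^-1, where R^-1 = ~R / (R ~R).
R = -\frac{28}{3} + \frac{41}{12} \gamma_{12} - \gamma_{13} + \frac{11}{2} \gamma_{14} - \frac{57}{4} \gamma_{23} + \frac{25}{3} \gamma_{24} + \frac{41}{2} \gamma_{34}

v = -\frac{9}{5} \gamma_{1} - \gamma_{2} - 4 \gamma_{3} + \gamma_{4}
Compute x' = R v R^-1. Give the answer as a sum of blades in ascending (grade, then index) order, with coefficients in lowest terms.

~R = -\frac{28}{3} - \frac{41}{12} \gamma_{12} + \gamma_{13} - \frac{11}{2} \gamma_{14} + \frac{57}{4} \gamma_{23} - \frac{25}{3} \gamma_{24} - \frac{41}{2} \gamma_{34}, and R ~R = \frac{19747}{24}, so R^-1 = ~R / (\frac{19747}{24}).
R v = \frac{1373}{60} \gamma_{1} + \frac{4849}{60} \gamma_{2} + \frac{2507}{60} \gamma_{3} + \frac{909}{10} \gamma_{4} + \frac{659}{60} \gamma_{123} - \frac{73}{12} \gamma_{124} - \frac{159}{10} \gamma_{134} - \frac{17}{12} \gamma_{234}
Answer: -\frac{128}{8463} \gamma_{1} - \frac{6737}{8463} \gamma_{2} + \frac{47739}{14105} \gamma_{3} - \frac{25601}{8463} \gamma_{4}


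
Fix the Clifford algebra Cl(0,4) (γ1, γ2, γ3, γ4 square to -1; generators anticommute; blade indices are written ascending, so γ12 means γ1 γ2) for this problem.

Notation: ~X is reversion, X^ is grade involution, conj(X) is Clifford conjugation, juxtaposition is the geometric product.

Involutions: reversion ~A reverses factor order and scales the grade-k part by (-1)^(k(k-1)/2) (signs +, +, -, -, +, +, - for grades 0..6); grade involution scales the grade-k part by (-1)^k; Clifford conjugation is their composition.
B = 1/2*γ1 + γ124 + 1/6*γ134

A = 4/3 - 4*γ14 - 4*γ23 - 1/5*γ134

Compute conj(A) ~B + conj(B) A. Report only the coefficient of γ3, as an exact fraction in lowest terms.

first term: 1/30 + 2/3*γ1 - 4*γ2 - 2/3*γ3 + 2*γ4 + 1/5*γ23 + 1/10*γ34 + 2*γ123 - 2/3*γ124 - 38/9*γ134
second term: -1/30 - 2/3*γ1 - 4*γ2 - 2/3*γ3 - 2*γ4 + 1/5*γ23 - 1/10*γ34 + 2*γ123 + 2/3*γ124 + 38/9*γ134
Answer: -4/3


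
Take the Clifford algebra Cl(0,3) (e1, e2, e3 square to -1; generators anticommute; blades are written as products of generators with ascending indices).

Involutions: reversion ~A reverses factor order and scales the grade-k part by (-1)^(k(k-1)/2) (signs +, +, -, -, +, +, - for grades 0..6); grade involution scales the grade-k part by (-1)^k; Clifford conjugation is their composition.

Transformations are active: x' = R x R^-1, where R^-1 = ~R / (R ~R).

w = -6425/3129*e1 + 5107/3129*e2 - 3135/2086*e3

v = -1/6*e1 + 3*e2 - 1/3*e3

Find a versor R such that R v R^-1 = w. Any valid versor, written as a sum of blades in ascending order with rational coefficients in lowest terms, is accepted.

Construction: equal norms (both -329/36) license R = v + w = -4631/2086*e1 + 14494/3129*e2 - 11491/6258*e3 — nothing changes along that direction, while (v - w)/2 changes sign, so v maps onto w.
Answer: -4631/2086*e1 + 14494/3129*e2 - 11491/6258*e3


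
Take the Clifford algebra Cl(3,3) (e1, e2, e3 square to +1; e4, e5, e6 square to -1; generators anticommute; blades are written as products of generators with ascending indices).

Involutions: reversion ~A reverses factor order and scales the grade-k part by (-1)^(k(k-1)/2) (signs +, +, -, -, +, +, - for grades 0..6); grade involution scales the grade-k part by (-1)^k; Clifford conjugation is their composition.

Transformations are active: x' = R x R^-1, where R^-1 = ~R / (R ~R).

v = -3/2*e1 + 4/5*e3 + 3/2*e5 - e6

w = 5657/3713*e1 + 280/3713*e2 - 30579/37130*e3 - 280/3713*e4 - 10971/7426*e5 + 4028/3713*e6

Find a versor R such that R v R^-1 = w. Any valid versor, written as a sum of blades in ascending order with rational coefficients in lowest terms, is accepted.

Sketch: the shared square -9/25 makes R = v + w = 175/7426*e1 + 280/3713*e2 - 175/7426*e3 - 280/3713*e4 + 84/3713*e5 + 315/3713*e6 the natural versor; its sandwich fixes that direction, negates (v - w)/2, and sends v to w.
Answer: 175/7426*e1 + 280/3713*e2 - 175/7426*e3 - 280/3713*e4 + 84/3713*e5 + 315/3713*e6


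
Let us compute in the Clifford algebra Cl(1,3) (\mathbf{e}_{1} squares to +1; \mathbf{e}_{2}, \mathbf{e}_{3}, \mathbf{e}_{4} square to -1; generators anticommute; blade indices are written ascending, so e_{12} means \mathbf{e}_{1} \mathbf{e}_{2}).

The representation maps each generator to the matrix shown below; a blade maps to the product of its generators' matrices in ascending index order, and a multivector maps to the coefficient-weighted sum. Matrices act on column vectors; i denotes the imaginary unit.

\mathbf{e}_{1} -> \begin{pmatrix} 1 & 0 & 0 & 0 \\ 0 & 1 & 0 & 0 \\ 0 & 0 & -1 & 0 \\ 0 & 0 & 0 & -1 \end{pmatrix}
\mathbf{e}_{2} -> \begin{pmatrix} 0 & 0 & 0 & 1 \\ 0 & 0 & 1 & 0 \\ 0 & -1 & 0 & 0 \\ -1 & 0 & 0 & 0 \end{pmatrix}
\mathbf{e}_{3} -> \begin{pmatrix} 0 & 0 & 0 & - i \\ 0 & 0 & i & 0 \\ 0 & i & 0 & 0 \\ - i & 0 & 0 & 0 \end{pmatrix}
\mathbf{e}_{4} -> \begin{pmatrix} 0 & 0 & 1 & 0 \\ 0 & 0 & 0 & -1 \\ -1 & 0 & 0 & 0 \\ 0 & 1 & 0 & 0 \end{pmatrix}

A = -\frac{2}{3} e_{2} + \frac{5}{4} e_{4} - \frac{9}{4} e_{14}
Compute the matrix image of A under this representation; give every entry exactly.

Bivector images (products of the table entries): rho(e_{14}) = rho(\mathbf{e}_{1})rho(\mathbf{e}_{4}) = \begin{pmatrix} 0 & 0 & 1 & 0 \\ 0 & 0 & 0 & -1 \\ 1 & 0 & 0 & 0 \\ 0 & -1 & 0 & 0 \end{pmatrix}.
M = (-\frac{2}{3})*rho(e_{2}) + (\frac{5}{4})*rho(e_{4}) + (-\frac{9}{4})*rho(e_{14}), summed entrywise:
Answer: \begin{pmatrix} 0 & 0 & -1 & - \frac{2}{3} \\ 0 & 0 & - \frac{2}{3} & 1 \\ - \frac{7}{2} & \frac{2}{3} & 0 & 0 \\ \frac{2}{3} & \frac{7}{2} & 0 & 0 \end{pmatrix}


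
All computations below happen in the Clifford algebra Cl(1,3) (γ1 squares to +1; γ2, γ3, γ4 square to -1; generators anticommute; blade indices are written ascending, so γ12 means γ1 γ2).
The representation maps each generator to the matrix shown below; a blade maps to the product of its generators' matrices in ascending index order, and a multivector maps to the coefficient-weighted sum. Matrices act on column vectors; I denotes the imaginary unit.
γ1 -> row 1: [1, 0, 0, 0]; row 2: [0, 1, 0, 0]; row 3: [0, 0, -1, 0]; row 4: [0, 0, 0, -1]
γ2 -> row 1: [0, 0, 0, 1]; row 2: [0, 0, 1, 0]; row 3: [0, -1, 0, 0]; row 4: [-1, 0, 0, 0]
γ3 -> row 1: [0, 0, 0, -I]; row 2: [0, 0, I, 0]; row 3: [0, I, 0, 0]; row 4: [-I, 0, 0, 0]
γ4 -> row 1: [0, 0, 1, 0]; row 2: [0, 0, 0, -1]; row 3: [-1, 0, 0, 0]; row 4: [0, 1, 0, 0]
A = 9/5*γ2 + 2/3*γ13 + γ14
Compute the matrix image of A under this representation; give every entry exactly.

Bivector images (products of the table entries): rho(γ13) = rho(γ1)rho(γ3) = row 1: [0, 0, 0, -I]; row 2: [0, 0, I, 0]; row 3: [0, -I, 0, 0]; row 4: [I, 0, 0, 0]; rho(γ14) = rho(γ1)rho(γ4) = row 1: [0, 0, 1, 0]; row 2: [0, 0, 0, -1]; row 3: [1, 0, 0, 0]; row 4: [0, -1, 0, 0].
M = (9/5)*rho(γ2) + (2/3)*rho(γ13) + (1)*rho(γ14), summed entrywise:
Answer: row 1: [0, 0, 1, 9/5 - 2*I/3]; row 2: [0, 0, 9/5 + 2*I/3, -1]; row 3: [1, -9/5 - 2*I/3, 0, 0]; row 4: [-9/5 + 2*I/3, -1, 0, 0]


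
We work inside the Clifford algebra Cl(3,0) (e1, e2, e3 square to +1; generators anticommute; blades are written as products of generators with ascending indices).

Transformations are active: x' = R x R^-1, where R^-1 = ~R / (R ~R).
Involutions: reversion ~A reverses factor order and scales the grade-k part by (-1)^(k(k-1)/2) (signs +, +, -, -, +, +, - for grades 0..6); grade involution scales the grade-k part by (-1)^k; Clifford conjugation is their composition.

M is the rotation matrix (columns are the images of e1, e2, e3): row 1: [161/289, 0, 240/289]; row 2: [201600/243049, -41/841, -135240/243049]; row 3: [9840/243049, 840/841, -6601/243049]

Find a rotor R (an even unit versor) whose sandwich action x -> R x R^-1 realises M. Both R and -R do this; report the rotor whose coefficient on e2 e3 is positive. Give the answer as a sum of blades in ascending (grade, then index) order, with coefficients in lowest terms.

Method: write R = a + b12*e1 e2 + b13*e1 e3 + b23*e2 e3 with a^2 + b12^2 + b13^2 + b23^2 = 1 (so R^-1 = ~R). Expanding the columns R e_j ~R gives tr M = 4a^2 - 1 and, from the antisymmetric part, M21 - M12 = -4a*b12, M13 - M31 = 4a*b13, M32 - M23 = -4a*b23.
Here tr M = 116951/243049, so a^2 = (1 + tr M)/4 = 90000/243049 and a = ±300/493. Taking a = 300/493: M21 - M12 = 201600/243049, M13 - M31 = 192000/243049, M32 - M23 = 378000/243049, giving b12 = -168/493, b13 = 160/493, b23 = -315/493, i.e. R = 300/493 - 168/493*e1 e2 + 160/493*e1 e3 - 315/493*e2 e3.
Its e2 e3 coefficient is negative, so report the other preimage -R.
Answer: -300/493 + 168/493*e1 e2 - 160/493*e1 e3 + 315/493*e2 e3. Sheet selection: the two-to-one cover makes ±R indistinguishable at the matrix level (trace 116951/243049), so uniqueness comes from the required sign on e2 e3.


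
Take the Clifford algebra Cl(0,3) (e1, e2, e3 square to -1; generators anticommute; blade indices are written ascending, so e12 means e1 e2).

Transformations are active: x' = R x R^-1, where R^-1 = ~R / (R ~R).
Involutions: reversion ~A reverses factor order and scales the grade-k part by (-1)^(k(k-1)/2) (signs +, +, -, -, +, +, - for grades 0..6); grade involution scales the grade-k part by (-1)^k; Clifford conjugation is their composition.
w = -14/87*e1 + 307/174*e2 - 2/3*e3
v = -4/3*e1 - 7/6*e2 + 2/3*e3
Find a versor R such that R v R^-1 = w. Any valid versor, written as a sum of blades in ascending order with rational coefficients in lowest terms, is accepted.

Here q(v) = q(w) = -43/12; the classical choice R = v + w = -130/87*e1 + 52/87*e2 then realises v -> w under the sandwich.
Answer: -130/87*e1 + 52/87*e2


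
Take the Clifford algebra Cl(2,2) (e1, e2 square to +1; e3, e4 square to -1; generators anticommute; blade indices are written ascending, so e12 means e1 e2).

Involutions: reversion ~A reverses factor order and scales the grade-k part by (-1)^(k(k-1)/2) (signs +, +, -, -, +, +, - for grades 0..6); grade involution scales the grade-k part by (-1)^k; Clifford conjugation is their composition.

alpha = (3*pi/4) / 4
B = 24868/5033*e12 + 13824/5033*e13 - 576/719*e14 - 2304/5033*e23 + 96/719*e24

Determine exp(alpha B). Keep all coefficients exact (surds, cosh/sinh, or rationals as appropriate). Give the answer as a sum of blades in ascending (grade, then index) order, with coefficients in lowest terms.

B^2 term by term: the squares give (24868/5033)^2*(e12)^2 + (13824/5033)^2*(e13)^2 + (-576/719)^2*(e14)^2 + (-2304/5033)^2*(e23)^2 + (96/719)^2*(e24)^2 = 618417424/25331089*(-1) + 191102976/25331089*(+1) + 331776/516961*(+1) + 5308416/25331089*(+1) + 9216/516961*(+1) = -16 (each basis 2-blade squares to minus the product of its generators' squares); cross terms between blades sharing an index anticommute and cancel; the commuting (index-disjoint) pairs give grade-4 terms 2*c*c'*(blade product), which cancel blade by blade — e1234: -2654208/3618727 + 2654208/3618727 = 0 — confirming B is simple. So B^2 = -16.
B^2 = -16 — B^2 < 0, so the exponential closes trigonometrically: l = 4, alpha*l = 3*pi/4, so exp(alpha B) = cos(3*pi/4) + (sin(3*pi/4)/4)*B = -sqrt(2)/2 + (sqrt(2)/8)*B.
Answer: -sqrt(2)/2 + 6217*sqrt(2)/10066*e12 + 1728*sqrt(2)/5033*e13 - 72*sqrt(2)/719*e14 - 288*sqrt(2)/5033*e23 + 12*sqrt(2)/719*e24


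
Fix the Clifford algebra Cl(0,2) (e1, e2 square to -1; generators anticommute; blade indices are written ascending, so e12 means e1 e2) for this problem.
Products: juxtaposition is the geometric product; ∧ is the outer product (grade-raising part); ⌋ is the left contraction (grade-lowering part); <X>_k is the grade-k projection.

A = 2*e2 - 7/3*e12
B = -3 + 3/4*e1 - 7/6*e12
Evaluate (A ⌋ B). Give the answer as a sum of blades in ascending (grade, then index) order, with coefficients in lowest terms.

step 1: -49/18 - 7/3*e1
Answer: -49/18 - 7/3*e1


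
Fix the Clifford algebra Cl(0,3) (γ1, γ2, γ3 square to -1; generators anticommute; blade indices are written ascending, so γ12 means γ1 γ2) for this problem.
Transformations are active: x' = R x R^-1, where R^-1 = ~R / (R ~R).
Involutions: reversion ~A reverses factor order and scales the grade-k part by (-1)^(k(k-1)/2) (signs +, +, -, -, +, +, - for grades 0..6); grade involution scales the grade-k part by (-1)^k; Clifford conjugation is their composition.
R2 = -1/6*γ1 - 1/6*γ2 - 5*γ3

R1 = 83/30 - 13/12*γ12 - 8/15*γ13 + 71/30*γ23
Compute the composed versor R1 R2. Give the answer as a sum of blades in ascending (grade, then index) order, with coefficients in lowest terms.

Distribute over the terms of R2 (each basis-blade product reordered to ascending indices, repeated generators contracted through their squares):
R1 (-1/6*γ1) = -83/180*γ1 + 13/72*γ2 + 4/45*γ3 - 71/180*γ123
R1 (-1/6*γ2) = -13/72*γ1 - 83/180*γ2 - 71/180*γ3 - 4/45*γ123
R1 (-5*γ3) = -8/3*γ1 + 71/6*γ2 - 83/6*γ3 + 65/12*γ123
Summing the partial products and collecting blades:
Answer: -397/120*γ1 + 4159/360*γ2 - 509/36*γ3 + 74/15*γ123


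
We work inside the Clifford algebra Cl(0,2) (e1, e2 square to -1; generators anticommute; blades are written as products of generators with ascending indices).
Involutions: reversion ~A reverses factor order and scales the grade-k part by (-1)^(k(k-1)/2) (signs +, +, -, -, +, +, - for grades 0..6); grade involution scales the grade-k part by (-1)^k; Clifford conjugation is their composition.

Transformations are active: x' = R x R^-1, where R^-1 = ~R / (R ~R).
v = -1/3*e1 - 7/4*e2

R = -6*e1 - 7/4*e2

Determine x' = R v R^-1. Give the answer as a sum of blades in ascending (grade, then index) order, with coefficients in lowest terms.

~R = -6*e1 - 7/4*e2, and R ~R = -625/16, so R^-1 = ~R / (-625/16).
R v = -81/16 + 119/12*e1 e2
Answer: -2291/1875*e1 + 3241/2500*e2


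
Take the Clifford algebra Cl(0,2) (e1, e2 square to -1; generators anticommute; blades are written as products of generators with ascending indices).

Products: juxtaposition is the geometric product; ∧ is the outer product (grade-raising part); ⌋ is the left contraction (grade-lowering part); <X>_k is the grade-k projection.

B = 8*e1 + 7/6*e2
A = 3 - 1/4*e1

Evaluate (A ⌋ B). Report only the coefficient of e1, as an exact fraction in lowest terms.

step 1: 2 + 24*e1 + 7/2*e2
Answer: 24


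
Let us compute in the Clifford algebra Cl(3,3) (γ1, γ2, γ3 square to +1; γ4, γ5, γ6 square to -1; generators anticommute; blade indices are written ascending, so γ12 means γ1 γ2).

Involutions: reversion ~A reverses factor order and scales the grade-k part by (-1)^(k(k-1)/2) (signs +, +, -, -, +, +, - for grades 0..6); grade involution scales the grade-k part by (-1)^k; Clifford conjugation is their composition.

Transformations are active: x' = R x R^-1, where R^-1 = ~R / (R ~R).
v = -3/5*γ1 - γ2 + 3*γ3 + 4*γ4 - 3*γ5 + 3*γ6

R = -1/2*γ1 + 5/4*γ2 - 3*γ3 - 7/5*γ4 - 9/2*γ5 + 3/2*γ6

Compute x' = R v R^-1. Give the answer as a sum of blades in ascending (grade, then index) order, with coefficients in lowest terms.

~R = -1/2*γ1 + 5/4*γ2 - 3*γ3 - 7/5*γ4 - 9/2*γ5 + 3/2*γ6, and R ~R = -5459/400, so R^-1 = ~R / (-5459/400).
R v = -447/20 + 5/4*γ12 - 33/10*γ13 - 71/25*γ14 - 6/5*γ15 - 3/5*γ16 + 3/4*γ23 + 18/5*γ24 - 33/4*γ25 + 21/4*γ26 - 39/5*γ34 + 45/2*γ35 - 27/2*γ36 + 111/5*γ45 - 51/5*γ46 - 9*γ56
Answer: -28323/27295*γ1 + 27809/5459*γ2 - 70017/5459*γ3 - 46868/5459*γ4 - 64083/5459*γ5 + 10443/5459*γ6


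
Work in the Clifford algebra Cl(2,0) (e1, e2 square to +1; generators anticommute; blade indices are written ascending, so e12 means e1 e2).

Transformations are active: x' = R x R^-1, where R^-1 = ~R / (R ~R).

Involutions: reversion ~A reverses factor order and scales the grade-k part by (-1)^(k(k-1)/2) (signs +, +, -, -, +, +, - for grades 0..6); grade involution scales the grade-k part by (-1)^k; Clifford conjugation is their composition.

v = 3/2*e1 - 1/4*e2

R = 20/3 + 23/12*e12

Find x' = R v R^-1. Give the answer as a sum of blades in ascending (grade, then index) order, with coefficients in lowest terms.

~R = 20/3 - 23/12*e12, and R ~R = 6929/144, so R^-1 = ~R / (6929/144).
R v = 457/48*e1 - 109/24*e2
Answer: 15773/13858*e1 - 27951/27716*e2


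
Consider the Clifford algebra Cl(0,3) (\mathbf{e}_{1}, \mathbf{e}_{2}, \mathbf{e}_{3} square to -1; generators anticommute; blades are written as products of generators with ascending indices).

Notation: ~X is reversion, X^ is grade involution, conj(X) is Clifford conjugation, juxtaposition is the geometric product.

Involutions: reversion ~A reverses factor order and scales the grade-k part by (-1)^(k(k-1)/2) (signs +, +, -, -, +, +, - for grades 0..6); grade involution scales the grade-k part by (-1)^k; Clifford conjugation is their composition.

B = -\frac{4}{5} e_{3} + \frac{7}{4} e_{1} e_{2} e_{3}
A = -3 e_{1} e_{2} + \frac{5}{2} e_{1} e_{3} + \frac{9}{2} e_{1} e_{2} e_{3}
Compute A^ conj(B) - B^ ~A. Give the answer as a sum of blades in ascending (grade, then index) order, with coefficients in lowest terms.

first term: -\frac{63}{8} - 2 e_{1} + \frac{35}{8} e_{2} + \frac{21}{4} e_{3} + \frac{18}{5} e_{1} e_{2} - \frac{12}{5} e_{1} e_{2} e_{3}
second term: \frac{63}{8} - 2 e_{1} + \frac{35}{8} e_{2} + \frac{21}{4} e_{3} + \frac{18}{5} e_{1} e_{2} + \frac{12}{5} e_{1} e_{2} e_{3}
Answer: -\frac{63}{4} - \frac{24}{5} e_{1} e_{2} e_{3}


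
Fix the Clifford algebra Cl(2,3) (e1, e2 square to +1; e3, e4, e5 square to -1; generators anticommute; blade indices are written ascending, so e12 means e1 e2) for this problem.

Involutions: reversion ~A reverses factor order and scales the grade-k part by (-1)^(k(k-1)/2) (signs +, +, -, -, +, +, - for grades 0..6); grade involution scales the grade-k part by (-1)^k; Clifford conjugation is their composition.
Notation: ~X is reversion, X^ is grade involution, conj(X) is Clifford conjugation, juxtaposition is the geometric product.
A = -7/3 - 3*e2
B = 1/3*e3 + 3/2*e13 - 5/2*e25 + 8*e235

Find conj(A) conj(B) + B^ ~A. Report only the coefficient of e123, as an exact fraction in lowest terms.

first term: 7/9*e3 + 15/2*e5 + 7/2*e13 - e23 - 35/6*e25 + 24*e35 + 9/2*e123 - 56/3*e235
second term: 7/9*e3 - 15/2*e5 - 7/2*e13 - e23 + 35/6*e25 + 24*e35 + 9/2*e123 + 56/3*e235
Answer: 9


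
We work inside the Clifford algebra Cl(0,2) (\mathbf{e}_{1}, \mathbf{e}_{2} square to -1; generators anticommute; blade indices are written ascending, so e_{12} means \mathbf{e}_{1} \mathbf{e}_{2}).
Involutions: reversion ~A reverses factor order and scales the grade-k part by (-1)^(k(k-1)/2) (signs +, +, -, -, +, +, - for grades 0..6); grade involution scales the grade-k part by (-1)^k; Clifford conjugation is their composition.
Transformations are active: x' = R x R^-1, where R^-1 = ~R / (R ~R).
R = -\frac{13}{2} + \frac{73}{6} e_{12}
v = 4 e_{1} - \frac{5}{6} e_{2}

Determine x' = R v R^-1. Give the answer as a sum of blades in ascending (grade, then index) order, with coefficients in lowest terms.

~R = -\frac{13}{2} - \frac{73}{6} e_{12}, and R ~R = \frac{3425}{18}, so R^-1 = ~R / (\frac{3425}{18}).
R v = -\frac{571}{36} e_{1} + \frac{649}{12} e_{2}
Answer: -\frac{19977}{6850} e_{1} - \frac{29404}{10275} e_{2}


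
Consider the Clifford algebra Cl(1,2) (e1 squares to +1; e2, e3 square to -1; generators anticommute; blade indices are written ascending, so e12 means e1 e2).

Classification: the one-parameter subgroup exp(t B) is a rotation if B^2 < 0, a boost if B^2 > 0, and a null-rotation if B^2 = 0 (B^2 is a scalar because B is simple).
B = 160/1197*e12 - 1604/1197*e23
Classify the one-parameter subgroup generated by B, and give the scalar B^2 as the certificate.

B^2 term by term: the squares give (160/1197)^2*(e12)^2 + (-1604/1197)^2*(e23)^2 = 25600/1432809*(+1) + 2572816/1432809*(-1) = -16/9 (each basis 2-blade squares to minus the product of its generators' squares); cross terms between blades sharing an index anticommute and cancel. So B^2 = -16/9.
Answer: rotation, certificate B^2 = -16/9. Certificate logic: -16/9 is a conjugation-invariant scalar, so its sign fixes rotation versus boost versus null-rotation outright.


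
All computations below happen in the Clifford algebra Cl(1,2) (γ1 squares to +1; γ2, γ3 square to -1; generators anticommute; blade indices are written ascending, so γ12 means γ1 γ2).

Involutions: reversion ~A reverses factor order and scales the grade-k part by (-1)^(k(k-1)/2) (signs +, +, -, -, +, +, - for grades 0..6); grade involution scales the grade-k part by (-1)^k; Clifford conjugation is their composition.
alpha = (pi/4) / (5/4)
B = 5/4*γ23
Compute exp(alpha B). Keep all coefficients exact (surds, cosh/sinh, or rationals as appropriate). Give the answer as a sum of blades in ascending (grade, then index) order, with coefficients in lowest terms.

B^2 = (5/4)^2*(γ23)^2 = 25/16*(-1) = -25/16 (a basis 2-blade squares to minus the product of its generators' squares).
B^2 = -25/16 — circular case — the even/odd split gives cos and sin: l = 5/4, alpha*l = pi/4, so exp(alpha B) = cos(pi/4) + (sin(pi/4)/(5/4))*B = sqrt(2)/2 + (2*sqrt(2)/5)*B.
Answer: sqrt(2)/2 + sqrt(2)/2*γ23


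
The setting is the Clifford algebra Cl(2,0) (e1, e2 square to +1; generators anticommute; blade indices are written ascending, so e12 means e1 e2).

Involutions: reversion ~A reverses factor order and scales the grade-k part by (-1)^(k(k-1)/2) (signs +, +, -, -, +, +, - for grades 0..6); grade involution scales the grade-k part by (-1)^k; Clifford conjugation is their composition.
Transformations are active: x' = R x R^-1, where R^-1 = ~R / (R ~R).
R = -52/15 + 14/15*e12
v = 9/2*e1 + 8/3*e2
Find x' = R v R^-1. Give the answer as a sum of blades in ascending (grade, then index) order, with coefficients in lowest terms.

~R = -52/15 - 14/15*e12, and R ~R = 116/9, so R^-1 = ~R / (116/9).
R v = -118/9*e1 - 121/9*e2
Answer: 2221/870*e1 + 662/145*e2


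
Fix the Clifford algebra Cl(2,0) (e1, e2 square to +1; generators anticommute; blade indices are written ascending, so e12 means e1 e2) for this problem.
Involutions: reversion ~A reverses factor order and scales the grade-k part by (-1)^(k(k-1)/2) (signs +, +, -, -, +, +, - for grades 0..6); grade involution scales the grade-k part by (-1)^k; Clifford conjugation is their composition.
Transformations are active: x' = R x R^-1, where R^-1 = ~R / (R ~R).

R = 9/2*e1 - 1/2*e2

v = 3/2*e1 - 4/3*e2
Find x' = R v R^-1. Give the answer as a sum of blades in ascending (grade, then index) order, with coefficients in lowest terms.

~R = 9/2*e1 - 1/2*e2, and R ~R = 41/2, so R^-1 = ~R / (41/2).
R v = 89/12 - 21/4*e12
Answer: 72/41*e1 + 239/246*e2


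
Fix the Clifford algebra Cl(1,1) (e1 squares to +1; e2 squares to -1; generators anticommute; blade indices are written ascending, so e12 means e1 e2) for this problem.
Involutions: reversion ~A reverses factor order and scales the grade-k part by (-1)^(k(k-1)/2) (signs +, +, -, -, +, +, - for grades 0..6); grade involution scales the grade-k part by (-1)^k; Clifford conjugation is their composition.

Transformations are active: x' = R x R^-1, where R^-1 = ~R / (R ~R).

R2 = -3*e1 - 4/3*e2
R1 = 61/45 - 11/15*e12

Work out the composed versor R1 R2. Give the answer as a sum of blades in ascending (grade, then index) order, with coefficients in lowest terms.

Distribute over the terms of R1 (each basis-blade product reordered to ascending indices, repeated generators contracted through their squares):
(61/45) R2 = -61/15*e1 - 244/135*e2
(-11/15*e12) R2 = -44/45*e1 - 11/5*e2
Summing the partial products and collecting blades:
Answer: -227/45*e1 - 541/135*e2


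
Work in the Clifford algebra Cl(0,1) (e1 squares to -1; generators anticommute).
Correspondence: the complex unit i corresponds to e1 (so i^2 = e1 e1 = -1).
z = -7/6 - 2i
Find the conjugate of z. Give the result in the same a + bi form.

In blades: z = -7/6 - 2*e1.
Conjugation here is Clifford conjugation: the scalar is fixed and the grade-1 and grade-2 blades all flip sign, giving -7/6 + 2*e1; translating back:
Answer: -7/6 + 2i


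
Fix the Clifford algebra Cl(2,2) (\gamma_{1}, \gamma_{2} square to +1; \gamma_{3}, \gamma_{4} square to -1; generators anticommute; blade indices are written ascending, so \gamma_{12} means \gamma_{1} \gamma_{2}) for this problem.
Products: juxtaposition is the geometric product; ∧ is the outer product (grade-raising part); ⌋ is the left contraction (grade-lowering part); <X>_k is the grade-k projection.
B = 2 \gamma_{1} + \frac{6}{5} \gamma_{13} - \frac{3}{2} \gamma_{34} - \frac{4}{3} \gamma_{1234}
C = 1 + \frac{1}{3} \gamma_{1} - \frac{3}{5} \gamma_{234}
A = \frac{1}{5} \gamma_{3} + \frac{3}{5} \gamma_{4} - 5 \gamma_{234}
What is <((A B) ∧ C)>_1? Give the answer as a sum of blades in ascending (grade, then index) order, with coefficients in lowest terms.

step 1: \frac{518}{75} \gamma_{1} - \frac{15}{2} \gamma_{2} - \frac{9}{10} \gamma_{3} + \frac{3}{10} \gamma_{4} - \frac{2}{5} \gamma_{13} - \frac{6}{5} \gamma_{14} - \frac{4}{5} \gamma_{123} + \frac{94}{15} \gamma_{124} + \frac{18}{25} \gamma_{134} + 10 \gamma_{1234}
step 2: \frac{518}{75} \gamma_{1} - \frac{15}{2} \gamma_{2} - \frac{9}{10} \gamma_{3} + \frac{3}{10} \gamma_{4} + \frac{5}{2} \gamma_{12} - \frac{1}{10} \gamma_{13} - \frac{13}{10} \gamma_{14} - \frac{4}{5} \gamma_{123} + \frac{94}{15} \gamma_{124} + \frac{18}{25} \gamma_{134} + \frac{732}{125} \gamma_{1234}
step 3: \frac{518}{75} \gamma_{1} - \frac{15}{2} \gamma_{2} - \frac{9}{10} \gamma_{3} + \frac{3}{10} \gamma_{4}
Answer: \frac{518}{75} \gamma_{1} - \frac{15}{2} \gamma_{2} - \frac{9}{10} \gamma_{3} + \frac{3}{10} \gamma_{4}


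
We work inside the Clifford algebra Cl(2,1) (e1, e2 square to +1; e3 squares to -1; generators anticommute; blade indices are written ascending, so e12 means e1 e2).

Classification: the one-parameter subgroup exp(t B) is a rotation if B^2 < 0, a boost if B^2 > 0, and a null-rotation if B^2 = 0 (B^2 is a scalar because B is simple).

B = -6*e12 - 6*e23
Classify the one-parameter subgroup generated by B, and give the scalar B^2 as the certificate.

B^2 term by term: the squares give (-6)^2*(e12)^2 + (-6)^2*(e23)^2 = 36*(-1) + 36*(+1) = 0 (each basis 2-blade squares to minus the product of its generators' squares); cross terms between blades sharing an index anticommute and cancel. So B^2 = 0.
Answer: null-rotation, certificate B^2 = 0. Check the certificate: B^2 = 0, and that sign is decisive whatever form B takes.


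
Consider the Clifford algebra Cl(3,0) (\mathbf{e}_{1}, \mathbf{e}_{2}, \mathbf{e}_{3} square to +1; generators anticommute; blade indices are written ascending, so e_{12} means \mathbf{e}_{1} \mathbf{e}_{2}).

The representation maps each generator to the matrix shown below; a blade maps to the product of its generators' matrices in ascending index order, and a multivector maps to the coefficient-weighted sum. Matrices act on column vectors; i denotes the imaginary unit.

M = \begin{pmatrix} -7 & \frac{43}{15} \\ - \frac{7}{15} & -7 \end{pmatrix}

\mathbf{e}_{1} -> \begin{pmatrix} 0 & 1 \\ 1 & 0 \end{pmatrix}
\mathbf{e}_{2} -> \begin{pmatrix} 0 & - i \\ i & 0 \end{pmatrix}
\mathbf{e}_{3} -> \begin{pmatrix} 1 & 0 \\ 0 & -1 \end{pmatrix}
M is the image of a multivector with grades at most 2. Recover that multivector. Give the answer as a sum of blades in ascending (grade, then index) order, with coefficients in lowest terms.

Method: 1, rho(e_{1}), rho(e_{2}), rho(e_{3}) form a trace-orthogonal basis of the 2x2 complex matrices (tr(X Y) = 2 if X = Y, else 0), so M = m0*1 + m1*rho(e_{1}) + m2*rho(e_{2}) + m3*rho(e_{3}) with m0 = tr(M)/2 = -7, m1 = tr(M rho(e_{1}))/2 = \frac{6}{5}, m2 = tr(M rho(e_{2}))/2 = \frac{5 i}{3}, m3 = tr(M rho(e_{3}))/2 = 0.
Multiplying table entries, the bivector images are rho(e_{12}) = i*rho(e_{3}), rho(e_{13}) = -i*rho(e_{2}), rho(e_{23}) = i*rho(e_{1}); with real blade coefficients the real parts of m0..m3 are the coefficients of 1, e_{1}, e_{2}, e_{3} and the imaginary parts give the bivectors (e_{23}: Im m1, e_{13}: -Im m2, e_{12}: Im m3).
Answer: -7 + \frac{6}{5} e_{1} - \frac{5}{3} e_{13}


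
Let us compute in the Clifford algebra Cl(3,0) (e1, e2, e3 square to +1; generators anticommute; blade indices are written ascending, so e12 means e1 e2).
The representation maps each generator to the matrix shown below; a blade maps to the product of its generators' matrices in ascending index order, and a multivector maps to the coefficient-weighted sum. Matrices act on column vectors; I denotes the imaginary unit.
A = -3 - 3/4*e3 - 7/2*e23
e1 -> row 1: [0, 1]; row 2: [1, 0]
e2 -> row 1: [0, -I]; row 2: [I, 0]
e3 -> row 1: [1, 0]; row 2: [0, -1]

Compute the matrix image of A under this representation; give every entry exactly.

Bivector images (products of the table entries): rho(e23) = rho(e2)rho(e3) = row 1: [0, I]; row 2: [I, 0].
M = (-3)*1 + (-3/4)*rho(e3) + (-7/2)*rho(e23), summed entrywise (1 is the identity matrix):
Answer: row 1: [-15/4, -7*I/2]; row 2: [-7*I/2, -9/4]
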